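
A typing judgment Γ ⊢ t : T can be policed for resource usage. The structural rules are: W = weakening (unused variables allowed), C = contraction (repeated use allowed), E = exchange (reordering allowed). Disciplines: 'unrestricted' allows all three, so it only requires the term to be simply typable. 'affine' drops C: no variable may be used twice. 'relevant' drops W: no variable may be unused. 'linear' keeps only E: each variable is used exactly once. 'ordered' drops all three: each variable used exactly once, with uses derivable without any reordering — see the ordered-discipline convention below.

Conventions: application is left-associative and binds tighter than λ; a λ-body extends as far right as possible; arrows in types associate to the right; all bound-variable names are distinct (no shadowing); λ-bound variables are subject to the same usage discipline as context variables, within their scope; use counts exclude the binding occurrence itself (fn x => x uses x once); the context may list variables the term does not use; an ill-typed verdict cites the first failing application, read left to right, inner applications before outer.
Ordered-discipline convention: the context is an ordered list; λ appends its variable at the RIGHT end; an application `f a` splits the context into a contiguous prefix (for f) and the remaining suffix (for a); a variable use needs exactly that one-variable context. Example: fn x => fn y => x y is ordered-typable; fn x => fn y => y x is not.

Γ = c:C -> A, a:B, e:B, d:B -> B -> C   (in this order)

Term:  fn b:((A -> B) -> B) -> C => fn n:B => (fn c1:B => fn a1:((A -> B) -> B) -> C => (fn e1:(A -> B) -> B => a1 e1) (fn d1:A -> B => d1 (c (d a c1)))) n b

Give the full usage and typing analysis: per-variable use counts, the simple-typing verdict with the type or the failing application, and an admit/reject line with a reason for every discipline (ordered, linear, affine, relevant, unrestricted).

variable uses: c=1, a=1, e=0, d=1, b (bound)=1, n (bound)=1, c1 (bound)=1, a1 (bound)=1, e1 (bound)=1, d1 (bound)=1
order of uses: a1, e1, d1, c, d, a, c1, n, b
typing: the term checks, with type (((A -> B) -> B) -> C) -> B -> C
ordered: ✗ — e never used (weakening)
linear: ✗ — e never used (weakening)
affine: ✓ — at most one use each (c, a, e, d, b, n, c1, a1, e1, d1)
relevant: ✗ — e never used (weakening)
unrestricted: ✓ — typability at (((A -> B) -> B) -> C) -> B -> C is all that's needed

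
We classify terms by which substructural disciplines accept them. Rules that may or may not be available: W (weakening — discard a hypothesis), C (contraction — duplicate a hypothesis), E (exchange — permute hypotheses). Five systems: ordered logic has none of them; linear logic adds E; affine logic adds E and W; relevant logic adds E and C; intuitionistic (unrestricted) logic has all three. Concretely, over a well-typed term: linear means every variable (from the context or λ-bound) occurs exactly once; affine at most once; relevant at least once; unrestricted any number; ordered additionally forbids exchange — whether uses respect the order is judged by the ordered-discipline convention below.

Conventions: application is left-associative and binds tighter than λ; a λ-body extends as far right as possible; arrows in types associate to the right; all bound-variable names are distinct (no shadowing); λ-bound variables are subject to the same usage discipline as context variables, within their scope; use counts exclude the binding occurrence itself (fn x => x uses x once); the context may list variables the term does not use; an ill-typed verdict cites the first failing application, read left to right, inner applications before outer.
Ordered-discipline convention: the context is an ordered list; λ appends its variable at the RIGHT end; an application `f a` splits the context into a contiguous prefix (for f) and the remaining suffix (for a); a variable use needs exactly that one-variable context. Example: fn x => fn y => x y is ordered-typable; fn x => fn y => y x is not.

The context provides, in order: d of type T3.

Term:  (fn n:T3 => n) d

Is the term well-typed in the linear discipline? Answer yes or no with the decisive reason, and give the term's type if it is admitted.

yes — single use per variable (d, n); term : T3
counts: d: 1, n [bound]: 1
order of uses: n, d
typing: well-typed — term : T3
per-discipline verdicts: ordered ✓; linear ✓; affine ✓; relevant ✓; unrestricted ✓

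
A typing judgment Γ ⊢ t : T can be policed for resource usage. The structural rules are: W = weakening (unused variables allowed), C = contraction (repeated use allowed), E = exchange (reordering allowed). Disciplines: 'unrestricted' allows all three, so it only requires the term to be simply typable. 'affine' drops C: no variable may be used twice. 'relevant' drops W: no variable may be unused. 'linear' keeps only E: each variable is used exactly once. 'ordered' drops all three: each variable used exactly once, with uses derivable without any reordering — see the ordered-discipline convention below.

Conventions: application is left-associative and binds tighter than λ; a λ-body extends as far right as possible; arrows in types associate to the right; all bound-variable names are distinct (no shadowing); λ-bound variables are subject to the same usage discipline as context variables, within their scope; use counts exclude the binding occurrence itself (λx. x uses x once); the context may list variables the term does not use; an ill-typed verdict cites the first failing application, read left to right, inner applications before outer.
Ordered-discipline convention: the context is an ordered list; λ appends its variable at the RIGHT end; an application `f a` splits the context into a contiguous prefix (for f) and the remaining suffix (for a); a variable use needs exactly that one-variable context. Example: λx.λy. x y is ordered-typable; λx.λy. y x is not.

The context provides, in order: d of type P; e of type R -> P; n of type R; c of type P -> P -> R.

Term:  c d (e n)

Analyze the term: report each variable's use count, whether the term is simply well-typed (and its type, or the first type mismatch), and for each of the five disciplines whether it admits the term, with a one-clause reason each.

variable uses: d: 1×, e: 1×, n: 1×, c: 1×
uses in reading order: c, d, e, n
typing: the term checks, with type R
ordered ✗ (no ordered split (uses run c, d, e, n))
linear ✓ (exactly-once usage across d, e, n, c)
affine ✓ (at most one use each (d, e, n, c))
relevant ✓ (none of d, e, n, c goes unused)
unrestricted ✓ (type-checks (R) and nothing is barred)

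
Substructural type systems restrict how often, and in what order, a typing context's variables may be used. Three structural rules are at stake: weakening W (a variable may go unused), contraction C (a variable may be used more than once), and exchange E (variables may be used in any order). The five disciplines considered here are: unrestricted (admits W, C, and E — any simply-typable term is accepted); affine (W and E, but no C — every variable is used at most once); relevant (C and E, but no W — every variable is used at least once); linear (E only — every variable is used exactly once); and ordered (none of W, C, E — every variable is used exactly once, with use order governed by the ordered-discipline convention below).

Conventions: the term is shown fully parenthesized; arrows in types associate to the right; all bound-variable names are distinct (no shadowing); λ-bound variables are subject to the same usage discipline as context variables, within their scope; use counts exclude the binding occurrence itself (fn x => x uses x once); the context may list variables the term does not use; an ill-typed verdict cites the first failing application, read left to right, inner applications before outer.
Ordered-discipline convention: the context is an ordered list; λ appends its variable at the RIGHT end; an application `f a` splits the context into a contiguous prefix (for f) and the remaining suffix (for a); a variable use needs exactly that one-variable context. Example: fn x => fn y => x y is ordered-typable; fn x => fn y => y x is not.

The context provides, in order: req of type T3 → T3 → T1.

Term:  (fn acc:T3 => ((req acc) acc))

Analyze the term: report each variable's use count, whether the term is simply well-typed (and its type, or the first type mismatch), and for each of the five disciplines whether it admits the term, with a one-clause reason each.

counts: req: 1×; acc (λ-bound): 2×
left-to-right use order: req, acc, acc
typing: the term checks, with type T3 → T1
ordered: ✗ — needs contraction — acc ×2
linear: ✗ — needs contraction — acc ×2
affine: ✗ — needs contraction — acc ×2
relevant: ✓ — at least one use each (req, acc)
unrestricted: ✓ — type-checks (T3 → T1) and nothing is barred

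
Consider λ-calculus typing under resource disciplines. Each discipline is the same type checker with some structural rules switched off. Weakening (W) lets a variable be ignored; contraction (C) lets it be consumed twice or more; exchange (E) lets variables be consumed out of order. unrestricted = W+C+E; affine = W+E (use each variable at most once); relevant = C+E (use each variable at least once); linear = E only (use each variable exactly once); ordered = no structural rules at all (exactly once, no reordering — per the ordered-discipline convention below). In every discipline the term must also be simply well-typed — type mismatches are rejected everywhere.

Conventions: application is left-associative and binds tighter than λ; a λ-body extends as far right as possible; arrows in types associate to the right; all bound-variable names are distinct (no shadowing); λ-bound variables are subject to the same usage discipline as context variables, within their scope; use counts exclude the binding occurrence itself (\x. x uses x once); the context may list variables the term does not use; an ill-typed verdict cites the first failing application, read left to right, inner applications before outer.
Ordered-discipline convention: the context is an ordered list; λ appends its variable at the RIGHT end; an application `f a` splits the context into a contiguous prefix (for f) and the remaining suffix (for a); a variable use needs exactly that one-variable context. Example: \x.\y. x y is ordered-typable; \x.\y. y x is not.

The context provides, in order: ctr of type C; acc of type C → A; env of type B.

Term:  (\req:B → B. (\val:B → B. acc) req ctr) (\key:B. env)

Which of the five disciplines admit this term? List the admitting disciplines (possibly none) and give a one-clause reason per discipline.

accepted by: affine, unrestricted
usage: ctr=1, acc=1, env=1, req (λ-bound)=1, val (λ-bound)=0, key (λ-bound)=0
order of uses: acc, req, ctr, env
typing: well-typed at A
ordered: ✗, unused: val, key — weakening required
linear: ✗, unused: val, key — weakening required
affine: ✓, at most one use each (ctr, acc, env, req, val, key)
relevant: ✗, unused: val, key — weakening required
unrestricted: ✓, type-checks (A) and nothing is barred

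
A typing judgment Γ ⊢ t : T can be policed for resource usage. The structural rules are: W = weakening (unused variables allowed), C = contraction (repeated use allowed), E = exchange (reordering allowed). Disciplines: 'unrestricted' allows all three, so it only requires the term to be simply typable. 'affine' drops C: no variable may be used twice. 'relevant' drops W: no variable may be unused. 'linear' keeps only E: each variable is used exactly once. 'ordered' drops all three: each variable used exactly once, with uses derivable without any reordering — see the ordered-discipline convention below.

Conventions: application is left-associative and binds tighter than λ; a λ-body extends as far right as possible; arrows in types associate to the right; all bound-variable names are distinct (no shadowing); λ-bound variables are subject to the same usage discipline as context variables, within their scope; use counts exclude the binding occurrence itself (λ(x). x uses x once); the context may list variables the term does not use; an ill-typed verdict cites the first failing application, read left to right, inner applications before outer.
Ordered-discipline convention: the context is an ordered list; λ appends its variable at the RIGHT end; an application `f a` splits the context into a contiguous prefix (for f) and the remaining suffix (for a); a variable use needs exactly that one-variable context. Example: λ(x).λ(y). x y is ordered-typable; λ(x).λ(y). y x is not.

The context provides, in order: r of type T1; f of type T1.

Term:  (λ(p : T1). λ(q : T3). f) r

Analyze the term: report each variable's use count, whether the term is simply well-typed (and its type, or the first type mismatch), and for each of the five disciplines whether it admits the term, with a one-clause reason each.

variable uses: r: 1, f: 1, p (λ-bound): 0, q (λ-bound): 0
use order (left to right): f, r
typing: well-typed — term : T3 -> T1
ordered: ✗ — needs weakening: p, q unused
linear: ✗ — needs weakening: p, q unused
affine: ✓ — no duplicate uses among r, f, p, q
relevant: ✗ — needs weakening: p, q unused
unrestricted: ✓ — simply typable at T3 -> T1; W, C, E all held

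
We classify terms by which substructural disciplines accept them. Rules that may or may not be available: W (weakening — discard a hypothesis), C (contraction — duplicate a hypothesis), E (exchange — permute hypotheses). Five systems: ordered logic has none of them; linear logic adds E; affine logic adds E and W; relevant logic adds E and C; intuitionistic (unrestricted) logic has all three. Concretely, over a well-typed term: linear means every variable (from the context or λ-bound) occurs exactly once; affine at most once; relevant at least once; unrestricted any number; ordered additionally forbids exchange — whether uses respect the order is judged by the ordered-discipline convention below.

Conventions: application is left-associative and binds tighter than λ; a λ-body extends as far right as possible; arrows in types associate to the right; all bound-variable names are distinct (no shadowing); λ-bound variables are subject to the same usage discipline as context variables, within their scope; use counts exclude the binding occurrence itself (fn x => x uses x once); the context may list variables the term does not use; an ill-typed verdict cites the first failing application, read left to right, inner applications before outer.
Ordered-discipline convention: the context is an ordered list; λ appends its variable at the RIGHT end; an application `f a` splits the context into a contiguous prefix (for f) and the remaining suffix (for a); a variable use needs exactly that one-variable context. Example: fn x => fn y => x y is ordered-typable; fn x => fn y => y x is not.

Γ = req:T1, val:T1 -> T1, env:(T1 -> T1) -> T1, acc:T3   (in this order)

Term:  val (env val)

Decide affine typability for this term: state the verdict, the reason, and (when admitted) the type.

no — uses contraction: val ×2
usage: req: 0×, val: 2×, env: 1×, acc: 0×
left-to-right use order: val, env, val
typing: well-typed at T1
summary: ordered ✗; linear ✗; affine ✗; relevant ✗; unrestricted ✓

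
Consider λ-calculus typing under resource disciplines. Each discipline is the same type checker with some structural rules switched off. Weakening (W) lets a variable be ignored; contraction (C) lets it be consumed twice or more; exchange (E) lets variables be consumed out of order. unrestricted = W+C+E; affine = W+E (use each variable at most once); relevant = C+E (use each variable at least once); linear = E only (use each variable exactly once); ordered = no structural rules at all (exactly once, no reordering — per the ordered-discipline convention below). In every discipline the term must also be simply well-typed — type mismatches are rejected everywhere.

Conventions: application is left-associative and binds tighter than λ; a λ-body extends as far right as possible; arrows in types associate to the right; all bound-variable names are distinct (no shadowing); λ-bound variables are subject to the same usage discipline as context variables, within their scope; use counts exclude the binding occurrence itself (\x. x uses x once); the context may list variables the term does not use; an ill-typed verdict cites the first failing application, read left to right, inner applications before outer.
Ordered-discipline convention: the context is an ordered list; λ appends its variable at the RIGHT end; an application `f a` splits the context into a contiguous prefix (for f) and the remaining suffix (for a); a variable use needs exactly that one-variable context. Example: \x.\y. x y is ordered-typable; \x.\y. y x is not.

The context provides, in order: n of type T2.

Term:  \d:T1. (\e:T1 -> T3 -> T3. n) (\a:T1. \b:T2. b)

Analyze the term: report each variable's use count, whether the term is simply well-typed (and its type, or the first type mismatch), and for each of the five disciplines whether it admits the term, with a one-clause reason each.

counts: n ×1, d [bound] ×0, e [bound] ×0, a [bound] ×0, b [bound] ×1
use order (left to right): n, b
typing: ill-typed: a function awaiting T1 -> T3 -> T3 gets T1 -> T2 -> T2
ordered ✗ (not simply typable)
linear ✗ (fails simple typing)
affine ✗ (a type mismatch blocks all five)
relevant ✗ (the type mismatch rejects it)
unrestricted ✗ (not simply typable)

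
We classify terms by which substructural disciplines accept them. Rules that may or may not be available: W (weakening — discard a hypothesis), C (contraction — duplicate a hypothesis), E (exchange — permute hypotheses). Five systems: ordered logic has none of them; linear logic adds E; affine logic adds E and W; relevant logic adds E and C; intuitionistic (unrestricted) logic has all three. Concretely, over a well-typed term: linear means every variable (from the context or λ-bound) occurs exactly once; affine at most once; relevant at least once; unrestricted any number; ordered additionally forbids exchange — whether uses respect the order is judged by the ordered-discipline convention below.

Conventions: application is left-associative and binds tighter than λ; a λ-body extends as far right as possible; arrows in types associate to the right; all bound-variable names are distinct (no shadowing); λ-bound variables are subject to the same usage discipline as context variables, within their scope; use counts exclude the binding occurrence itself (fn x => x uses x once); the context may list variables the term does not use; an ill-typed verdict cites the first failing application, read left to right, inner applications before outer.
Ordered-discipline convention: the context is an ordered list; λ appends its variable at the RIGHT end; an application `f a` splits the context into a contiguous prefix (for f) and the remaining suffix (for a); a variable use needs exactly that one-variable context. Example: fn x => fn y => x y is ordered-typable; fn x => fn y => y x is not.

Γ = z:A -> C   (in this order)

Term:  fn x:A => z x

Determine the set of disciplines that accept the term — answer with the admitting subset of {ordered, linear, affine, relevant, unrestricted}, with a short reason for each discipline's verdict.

accepted by: ordered, linear, affine, relevant, unrestricted
counts: z=1; x (λ-bound)=1
order of uses: z, x
typing: the term checks, with type A -> C
ordered: ✓ — z, x once each; derivable with no W/C/E
linear: ✓ — single use per variable (z, x)
affine: ✓ — z, x: no repeats, contraction unneeded
relevant: ✓ — none of z, x goes unused
unrestricted: ✓ — typability at A -> C is all that's needed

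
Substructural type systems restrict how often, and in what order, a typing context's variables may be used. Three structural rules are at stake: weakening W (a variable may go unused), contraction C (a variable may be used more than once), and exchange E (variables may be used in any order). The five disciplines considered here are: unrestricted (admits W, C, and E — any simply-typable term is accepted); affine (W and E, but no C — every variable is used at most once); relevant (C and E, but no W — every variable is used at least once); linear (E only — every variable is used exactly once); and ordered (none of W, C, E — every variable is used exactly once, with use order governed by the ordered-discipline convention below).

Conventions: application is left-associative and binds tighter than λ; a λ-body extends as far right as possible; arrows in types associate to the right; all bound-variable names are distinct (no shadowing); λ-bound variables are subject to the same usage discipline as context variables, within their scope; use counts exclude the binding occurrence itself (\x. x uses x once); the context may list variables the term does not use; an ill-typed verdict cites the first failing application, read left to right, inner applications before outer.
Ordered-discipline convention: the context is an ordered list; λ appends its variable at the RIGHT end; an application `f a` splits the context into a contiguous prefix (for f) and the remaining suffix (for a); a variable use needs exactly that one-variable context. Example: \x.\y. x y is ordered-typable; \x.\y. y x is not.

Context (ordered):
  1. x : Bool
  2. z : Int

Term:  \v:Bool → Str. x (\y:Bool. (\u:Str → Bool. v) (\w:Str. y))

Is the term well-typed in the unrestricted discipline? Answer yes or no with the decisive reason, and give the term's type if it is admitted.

no — fails simple typing
counts: x: 1, z: 0, v (bound): 1, y (bound): 1, u (bound): 0, w (bound): 0
order of uses: x, v, y
typing: ill-typed: non-function type Bool applied to an argument
all disciplines: ordered ✗ · linear ✗ · affine ✗ · relevant ✗ · unrestricted ✗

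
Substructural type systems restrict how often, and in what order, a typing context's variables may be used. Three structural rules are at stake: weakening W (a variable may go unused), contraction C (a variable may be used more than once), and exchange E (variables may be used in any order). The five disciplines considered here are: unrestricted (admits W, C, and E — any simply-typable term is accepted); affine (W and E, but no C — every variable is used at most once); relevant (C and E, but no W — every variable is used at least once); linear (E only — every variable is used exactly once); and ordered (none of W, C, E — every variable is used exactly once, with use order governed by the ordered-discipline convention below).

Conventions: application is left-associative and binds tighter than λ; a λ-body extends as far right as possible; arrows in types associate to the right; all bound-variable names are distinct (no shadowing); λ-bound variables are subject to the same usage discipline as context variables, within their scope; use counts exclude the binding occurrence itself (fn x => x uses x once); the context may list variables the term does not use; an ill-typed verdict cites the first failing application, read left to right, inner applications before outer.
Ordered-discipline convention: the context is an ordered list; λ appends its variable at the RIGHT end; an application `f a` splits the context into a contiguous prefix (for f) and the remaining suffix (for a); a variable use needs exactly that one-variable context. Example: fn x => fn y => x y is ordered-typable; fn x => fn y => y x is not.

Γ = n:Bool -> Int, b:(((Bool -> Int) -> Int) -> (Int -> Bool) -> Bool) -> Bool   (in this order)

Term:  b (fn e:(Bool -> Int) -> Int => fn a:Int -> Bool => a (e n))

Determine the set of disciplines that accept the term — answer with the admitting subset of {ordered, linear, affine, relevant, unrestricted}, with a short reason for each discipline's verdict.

admitting disciplines: linear, affine, relevant, unrestricted
counts: n=1, b=1, e [bound]=1, a [bound]=1
left-to-right use order: b, a, e, n
typing: the term checks, with type Bool
ordered: ✗, use order b, a, e, n needs exchange
linear: ✓, exactly-once usage across n, b, e, a
affine: ✓, at most one use each (n, b, e, a)
relevant: ✓, every one of n, b, e, a appears
unrestricted: ✓, well-typed at Bool; no restrictions here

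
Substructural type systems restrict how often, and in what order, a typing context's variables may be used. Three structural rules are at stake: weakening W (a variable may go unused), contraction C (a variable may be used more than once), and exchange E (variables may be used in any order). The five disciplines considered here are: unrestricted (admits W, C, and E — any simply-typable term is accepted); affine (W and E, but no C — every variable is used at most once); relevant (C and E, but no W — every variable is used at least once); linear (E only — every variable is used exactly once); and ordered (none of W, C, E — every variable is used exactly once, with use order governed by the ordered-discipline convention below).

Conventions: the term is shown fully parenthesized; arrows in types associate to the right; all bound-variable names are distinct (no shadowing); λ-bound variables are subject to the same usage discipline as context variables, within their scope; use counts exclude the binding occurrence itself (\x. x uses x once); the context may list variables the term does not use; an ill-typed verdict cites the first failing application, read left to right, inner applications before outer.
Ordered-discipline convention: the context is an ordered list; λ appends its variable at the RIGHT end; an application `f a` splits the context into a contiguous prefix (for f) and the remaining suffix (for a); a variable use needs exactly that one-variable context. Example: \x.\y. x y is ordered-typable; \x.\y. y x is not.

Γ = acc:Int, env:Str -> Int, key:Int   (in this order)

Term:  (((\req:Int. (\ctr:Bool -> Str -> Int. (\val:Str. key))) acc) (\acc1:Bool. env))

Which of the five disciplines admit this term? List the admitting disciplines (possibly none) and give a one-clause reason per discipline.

admitted in: affine, unrestricted
usage: acc: 1, env: 1, key: 1, req (λ-bound): 0, ctr (λ-bound): 0, val (λ-bound): 0, acc1 (λ-bound): 0
order of uses: key, acc, env
typing: the term checks, with type Str -> Int
ordered: ✗ — needs weakening: req, ctr, val, acc1 unused
linear: ✗ — needs weakening: req, ctr, val, acc1 unused
affine: ✓ — none of acc, env, key, req, ctr, val, acc1 used more than once
relevant: ✗ — needs weakening: req, ctr, val, acc1 unused
unrestricted: ✓ — simply typable at Str -> Int; W, C, E all held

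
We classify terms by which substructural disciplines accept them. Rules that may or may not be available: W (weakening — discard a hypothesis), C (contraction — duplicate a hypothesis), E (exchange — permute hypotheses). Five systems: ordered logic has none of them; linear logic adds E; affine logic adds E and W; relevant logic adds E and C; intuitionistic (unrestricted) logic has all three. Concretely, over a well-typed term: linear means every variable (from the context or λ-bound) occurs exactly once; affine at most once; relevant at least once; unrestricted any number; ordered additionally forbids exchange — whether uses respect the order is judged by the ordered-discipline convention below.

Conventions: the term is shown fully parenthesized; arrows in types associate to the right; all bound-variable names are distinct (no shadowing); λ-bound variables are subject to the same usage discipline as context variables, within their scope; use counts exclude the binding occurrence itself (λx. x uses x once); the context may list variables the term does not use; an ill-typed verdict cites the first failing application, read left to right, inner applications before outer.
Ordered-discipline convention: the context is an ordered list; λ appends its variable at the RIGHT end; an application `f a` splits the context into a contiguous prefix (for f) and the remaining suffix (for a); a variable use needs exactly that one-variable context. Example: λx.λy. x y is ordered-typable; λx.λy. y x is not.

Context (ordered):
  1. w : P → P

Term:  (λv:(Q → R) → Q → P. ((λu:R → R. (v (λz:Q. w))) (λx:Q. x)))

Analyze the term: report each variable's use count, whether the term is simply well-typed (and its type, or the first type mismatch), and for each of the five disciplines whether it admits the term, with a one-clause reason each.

use counts: w=1, v [bound]=1, u [bound]=0, z [bound]=0, x [bound]=1
use order (left to right): v, w, x
typing: ill-typed: a function awaiting Q → R gets Q → P → P
ordered: ✗ — not simply typable
linear: ✗ — fails simple typing
affine: ✗ — a type mismatch blocks all five
relevant: ✗ — the type mismatch rejects it
unrestricted: ✗ — not simply typable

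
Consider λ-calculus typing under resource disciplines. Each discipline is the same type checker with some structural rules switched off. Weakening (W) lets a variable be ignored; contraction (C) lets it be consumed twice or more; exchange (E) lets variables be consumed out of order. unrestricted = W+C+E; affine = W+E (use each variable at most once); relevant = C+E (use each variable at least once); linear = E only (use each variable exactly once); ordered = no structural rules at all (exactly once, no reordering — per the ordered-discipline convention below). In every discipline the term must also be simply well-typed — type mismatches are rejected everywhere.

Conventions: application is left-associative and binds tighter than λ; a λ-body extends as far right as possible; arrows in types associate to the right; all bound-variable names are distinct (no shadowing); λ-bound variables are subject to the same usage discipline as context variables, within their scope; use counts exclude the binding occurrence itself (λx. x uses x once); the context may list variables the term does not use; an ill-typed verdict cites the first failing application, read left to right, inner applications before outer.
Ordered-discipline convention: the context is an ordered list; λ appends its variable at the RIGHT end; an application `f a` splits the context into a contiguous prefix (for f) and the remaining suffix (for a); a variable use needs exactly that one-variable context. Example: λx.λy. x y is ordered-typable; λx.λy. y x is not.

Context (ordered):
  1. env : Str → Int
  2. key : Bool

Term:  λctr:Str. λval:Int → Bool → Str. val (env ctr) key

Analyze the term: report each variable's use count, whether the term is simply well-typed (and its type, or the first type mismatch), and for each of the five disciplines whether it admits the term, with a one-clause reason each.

usage: env: 1; key: 1; ctr (bound): 1; val (bound): 1
use order (left to right): val, env, ctr, key
typing: well-typed at Str → (Int → Bool → Str) → Str
ordered ✗ (use order val, env, ctr, key needs exchange)
linear ✓ (env, key, ctr, val: one use apiece)
affine ✓ (no duplicate uses among env, key, ctr, val)
relevant ✓ (env, key, ctr, val: all used, weakening unneeded)
unrestricted ✓ (well-typed at Str → (Int → Bool → Str) → Str; no restrictions here)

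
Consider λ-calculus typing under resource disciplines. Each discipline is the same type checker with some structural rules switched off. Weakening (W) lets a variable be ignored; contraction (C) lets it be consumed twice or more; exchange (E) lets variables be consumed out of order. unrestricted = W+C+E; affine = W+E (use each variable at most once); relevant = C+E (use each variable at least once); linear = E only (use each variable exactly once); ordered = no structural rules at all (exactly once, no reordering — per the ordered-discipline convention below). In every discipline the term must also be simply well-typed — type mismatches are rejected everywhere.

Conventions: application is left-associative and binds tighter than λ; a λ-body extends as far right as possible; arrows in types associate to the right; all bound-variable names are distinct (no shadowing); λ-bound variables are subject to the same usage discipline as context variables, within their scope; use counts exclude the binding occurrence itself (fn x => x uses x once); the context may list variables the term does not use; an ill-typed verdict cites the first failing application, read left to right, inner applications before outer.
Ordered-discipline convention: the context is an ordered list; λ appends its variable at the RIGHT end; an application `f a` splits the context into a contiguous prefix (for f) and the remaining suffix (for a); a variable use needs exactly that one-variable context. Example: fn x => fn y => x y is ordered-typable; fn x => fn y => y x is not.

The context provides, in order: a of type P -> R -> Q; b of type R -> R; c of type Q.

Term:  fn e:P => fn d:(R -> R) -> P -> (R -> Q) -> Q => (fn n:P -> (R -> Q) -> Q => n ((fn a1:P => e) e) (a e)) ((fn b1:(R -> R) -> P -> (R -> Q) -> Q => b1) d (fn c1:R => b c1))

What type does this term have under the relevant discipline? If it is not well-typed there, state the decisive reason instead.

not well-typed under relevant — needs weakening: c, a1 unused
usage: a: 1×; b: 1×; c: 0×; e (bound): 3×; d (bound): 1×; n (bound): 1×; a1 (bound): 0×; b1 (bound): 1×; c1 (bound): 1×
order of uses: n, e, e, a, e, b1, d, b, c1
typing: the term checks, with type P -> ((R -> R) -> P -> (R -> Q) -> Q) -> Q
summary: ordered ✗ · linear ✗ · affine ✗ · relevant ✗ · unrestricted ✓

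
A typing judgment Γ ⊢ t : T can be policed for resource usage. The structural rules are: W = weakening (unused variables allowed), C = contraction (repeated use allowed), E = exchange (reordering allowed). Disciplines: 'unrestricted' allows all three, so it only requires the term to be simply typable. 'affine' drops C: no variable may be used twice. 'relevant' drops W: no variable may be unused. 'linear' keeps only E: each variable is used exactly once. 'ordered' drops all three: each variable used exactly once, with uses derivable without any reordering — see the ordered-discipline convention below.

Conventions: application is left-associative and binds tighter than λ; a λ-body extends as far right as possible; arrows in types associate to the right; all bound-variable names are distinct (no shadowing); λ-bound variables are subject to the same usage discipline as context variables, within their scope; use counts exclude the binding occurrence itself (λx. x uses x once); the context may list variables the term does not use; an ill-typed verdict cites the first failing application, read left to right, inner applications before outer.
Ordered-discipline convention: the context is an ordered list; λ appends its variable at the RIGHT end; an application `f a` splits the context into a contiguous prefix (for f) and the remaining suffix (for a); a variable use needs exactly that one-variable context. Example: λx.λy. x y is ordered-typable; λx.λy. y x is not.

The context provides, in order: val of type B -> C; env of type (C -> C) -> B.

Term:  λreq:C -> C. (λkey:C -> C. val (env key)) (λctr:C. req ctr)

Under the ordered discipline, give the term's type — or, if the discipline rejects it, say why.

term : (C -> C) -> C
counts: val=1; env=1; req [bound]=1; key [bound]=1; ctr [bound]=1
uses in reading order: val, env, key, req, ctr
typing: well-typed at (C -> C) -> C
all disciplines: ordered ✓ | linear ✓ | affine ✓ | relevant ✓ | unrestricted ✓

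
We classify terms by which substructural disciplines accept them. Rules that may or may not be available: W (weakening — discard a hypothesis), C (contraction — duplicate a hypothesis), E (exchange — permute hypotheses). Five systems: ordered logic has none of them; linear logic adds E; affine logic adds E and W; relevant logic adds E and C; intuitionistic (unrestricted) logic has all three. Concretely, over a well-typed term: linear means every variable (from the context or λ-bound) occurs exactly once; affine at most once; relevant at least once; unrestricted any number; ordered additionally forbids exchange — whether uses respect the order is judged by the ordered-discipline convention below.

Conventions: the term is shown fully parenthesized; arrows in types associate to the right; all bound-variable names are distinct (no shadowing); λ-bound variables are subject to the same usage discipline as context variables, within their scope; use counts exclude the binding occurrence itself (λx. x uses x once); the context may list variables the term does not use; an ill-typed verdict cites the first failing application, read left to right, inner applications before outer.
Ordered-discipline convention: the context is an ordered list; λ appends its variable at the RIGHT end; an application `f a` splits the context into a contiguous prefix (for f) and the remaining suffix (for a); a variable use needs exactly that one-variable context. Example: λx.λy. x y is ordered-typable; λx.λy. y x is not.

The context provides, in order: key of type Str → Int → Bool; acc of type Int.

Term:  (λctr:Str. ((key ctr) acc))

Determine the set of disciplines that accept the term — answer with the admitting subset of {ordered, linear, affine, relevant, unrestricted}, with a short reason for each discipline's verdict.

accepted by: linear, affine, relevant, unrestricted
usage: key ×1; acc ×1; ctr (λ-bound) ×1
order of uses: key, ctr, acc
typing: ✓ — Str → Bool
ordered ✗ (no ordered split (uses run key, ctr, acc))
linear ✓ (each of key, acc, ctr used exactly once)
affine ✓ (at most one use each (key, acc, ctr))
relevant ✓ (at least one use each (key, acc, ctr))
unrestricted ✓ (type-checks (Str → Bool) and nothing is barred)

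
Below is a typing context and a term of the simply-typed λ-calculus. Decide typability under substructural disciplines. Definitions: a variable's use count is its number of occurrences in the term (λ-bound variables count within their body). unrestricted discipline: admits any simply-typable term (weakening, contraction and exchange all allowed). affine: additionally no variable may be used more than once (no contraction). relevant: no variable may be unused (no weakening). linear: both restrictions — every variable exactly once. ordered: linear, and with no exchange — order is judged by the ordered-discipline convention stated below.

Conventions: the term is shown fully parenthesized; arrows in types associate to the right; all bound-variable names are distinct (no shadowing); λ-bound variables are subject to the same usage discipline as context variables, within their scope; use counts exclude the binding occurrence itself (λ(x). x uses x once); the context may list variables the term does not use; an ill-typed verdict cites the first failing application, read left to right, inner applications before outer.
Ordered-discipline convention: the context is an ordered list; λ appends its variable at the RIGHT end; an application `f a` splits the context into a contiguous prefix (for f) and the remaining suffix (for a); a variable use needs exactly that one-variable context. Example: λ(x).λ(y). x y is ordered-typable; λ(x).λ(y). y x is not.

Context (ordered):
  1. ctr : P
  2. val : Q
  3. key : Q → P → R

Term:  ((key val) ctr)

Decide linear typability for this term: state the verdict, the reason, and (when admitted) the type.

yes — each of ctr, val, key used exactly once; term : R
counts: ctr ×1; val ×1; key ×1
uses in reading order: key, val, ctr
typing: well-typed — term : R
across the five disciplines: ordered ✗; linear ✓; affine ✓; relevant ✓; unrestricted ✓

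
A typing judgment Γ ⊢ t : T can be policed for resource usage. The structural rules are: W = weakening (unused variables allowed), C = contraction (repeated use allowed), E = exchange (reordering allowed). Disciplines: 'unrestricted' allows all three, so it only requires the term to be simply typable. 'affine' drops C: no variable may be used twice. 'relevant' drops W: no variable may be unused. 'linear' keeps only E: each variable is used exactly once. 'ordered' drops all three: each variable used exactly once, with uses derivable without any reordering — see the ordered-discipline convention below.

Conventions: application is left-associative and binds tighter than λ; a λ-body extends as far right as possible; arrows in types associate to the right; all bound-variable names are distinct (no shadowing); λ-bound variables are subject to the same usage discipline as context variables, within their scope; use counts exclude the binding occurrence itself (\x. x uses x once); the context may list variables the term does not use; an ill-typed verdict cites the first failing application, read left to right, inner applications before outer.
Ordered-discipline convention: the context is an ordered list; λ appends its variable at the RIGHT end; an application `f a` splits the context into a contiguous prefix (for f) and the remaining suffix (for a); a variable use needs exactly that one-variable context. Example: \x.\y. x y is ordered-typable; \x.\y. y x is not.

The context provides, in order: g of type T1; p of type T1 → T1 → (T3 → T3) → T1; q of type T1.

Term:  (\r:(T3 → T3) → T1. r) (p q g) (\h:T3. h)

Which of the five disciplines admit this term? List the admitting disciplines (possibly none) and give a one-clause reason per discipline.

admitted by: linear, affine, relevant, unrestricted
use counts: g=1; p=1; q=1; r [bound]=1; h [bound]=1
order of uses: r, p, q, g, h
typing: well-typed at T1
ordered ✗ (no contiguous prefix/suffix split fits r, p, q, g, h)
linear ✓ (each of g, p, q, r, h used exactly once)
affine ✓ (g, p, q, r, h: no repeats, contraction unneeded)
relevant ✓ (g, p, q, r, h: all used, weakening unneeded)
unrestricted ✓ (type-checks (T1) and nothing is barred)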